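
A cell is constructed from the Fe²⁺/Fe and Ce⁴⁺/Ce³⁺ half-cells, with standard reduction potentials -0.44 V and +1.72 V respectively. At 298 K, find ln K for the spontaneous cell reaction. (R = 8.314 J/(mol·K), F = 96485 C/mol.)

E°_cell = +1.72 − (-0.44) = 2.16 V, with n = 2 electrons transferred.
At equilibrium E = 0, so the Nernst equation gives ln K = nFE°/RT = (2)(96485)(2.16)/((8.314)(298)) = 168.24.

ln K = 168.2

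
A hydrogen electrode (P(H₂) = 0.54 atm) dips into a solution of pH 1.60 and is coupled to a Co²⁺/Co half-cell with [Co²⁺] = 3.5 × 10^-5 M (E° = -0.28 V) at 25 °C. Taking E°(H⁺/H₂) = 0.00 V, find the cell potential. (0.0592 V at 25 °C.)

The hydrogen couple is the cathode, so E°_cell = 0.28 V; n = 2.
[H⁺] = 10^(−1.60) = 0.025 M, and Q = [Co²⁺]·P(H₂) / [H⁺]^2 = 0.0300.
E = E° − (0.0592/2) log Q = 0.28 − (0.0592/2)(-1.524) = 0.325 V.

0.33 V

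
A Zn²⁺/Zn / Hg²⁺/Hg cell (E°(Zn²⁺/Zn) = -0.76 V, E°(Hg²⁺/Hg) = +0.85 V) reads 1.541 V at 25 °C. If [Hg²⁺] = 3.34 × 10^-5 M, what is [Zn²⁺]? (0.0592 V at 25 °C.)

From the Nernst equation, log Q = n(E° − E)/0.0592 = 2(1.61 − 1.541)/0.0592 = 2.331, so Q = 214.
With Q = [Zn²⁺]/[Hg²⁺] and the known concentrations, [Zn²⁺] in the numerator gives [Zn²⁺] = 0.0072 M.

0.0072 M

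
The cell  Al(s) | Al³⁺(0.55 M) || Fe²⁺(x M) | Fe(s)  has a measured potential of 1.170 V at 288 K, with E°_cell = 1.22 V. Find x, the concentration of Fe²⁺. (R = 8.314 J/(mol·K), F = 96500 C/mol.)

0.012 M

From the Nernst equation, ln Q = nF(E° − E)/RT = 6×96500×(1.22 − 1.170)/(8.314×288) = 12.091, so Q = 1.78 × 10^5.
With Q = [Al³⁺]^2/[Fe²⁺]^3 and the known concentrations, [Fe²⁺]^3 in the denominator gives [Fe²⁺] = 0.012 M.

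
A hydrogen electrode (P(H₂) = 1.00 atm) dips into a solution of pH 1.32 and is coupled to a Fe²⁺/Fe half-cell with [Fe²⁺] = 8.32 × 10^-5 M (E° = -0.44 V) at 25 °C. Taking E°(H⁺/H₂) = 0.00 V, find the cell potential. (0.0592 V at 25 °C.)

The hydrogen couple is the cathode, so E°_cell = 0.44 V; n = 2.
[H⁺] = 10^(−1.32) = 0.048 M, and Q = [Fe²⁺]·P(H₂) / [H⁺]^2 = 0.0363.
E = E° − (0.0592/2) log Q = 0.44 − (0.0592/2)(-1.440) = 0.483 V.

0.48 V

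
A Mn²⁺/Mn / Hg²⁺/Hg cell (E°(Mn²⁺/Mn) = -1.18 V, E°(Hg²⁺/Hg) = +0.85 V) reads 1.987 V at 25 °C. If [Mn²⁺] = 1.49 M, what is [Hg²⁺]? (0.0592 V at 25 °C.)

From the Nernst equation, log Q = n(E° − E)/0.0592 = 2(2.03 − 1.987)/0.0592 = 1.453, so Q = 28.4.
With Q = [Mn²⁺]/[Hg²⁺] and the known concentrations, [Hg²⁺] in the denominator gives [Hg²⁺] = 0.053 M.

0.053 M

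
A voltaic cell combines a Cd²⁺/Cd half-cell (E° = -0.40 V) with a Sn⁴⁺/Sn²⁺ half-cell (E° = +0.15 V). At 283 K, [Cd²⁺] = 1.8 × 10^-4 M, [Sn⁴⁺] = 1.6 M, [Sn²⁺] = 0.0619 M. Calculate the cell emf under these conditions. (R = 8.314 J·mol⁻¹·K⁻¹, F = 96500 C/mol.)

The Sn⁴⁺/Sn²⁺ couple has the higher reduction potential and acts as the cathode, so E°_cell = +0.15 − (-0.40) = 0.55 V.
Balancing electrons gives n = 2; the reaction quotient is Q = [Cd²⁺]·[Sn²⁺]/[Sn⁴⁺] = 6.96 × 10^-6.
E = E° − (RT/nF) ln Q = 0.55 − (8.314×283)/(2×96500) × (-11.875) = 0.550 + 0.145 = 0.695 V.

0.695 V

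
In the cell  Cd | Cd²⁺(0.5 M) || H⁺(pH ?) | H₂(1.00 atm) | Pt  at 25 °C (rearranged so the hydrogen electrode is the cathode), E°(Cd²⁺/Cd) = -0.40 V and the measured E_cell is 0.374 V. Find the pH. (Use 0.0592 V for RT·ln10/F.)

pH = 0.59

E°_cell = 0.40 V and n = 2.
log Q = n(E° − E)/0.0592 = 2×(0.40 − 0.374)/0.0592 = 0.878.
With Q = [Cd²⁺]·P(H₂) / [H⁺]^2, solving for [H⁺] gives log[H⁺] = -0.590, so pH = 0.59.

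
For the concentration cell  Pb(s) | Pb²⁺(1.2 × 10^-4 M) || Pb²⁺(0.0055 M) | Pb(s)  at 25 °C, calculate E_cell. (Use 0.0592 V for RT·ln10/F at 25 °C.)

Both half-cells are Pb²⁺/Pb, so E°_cell = 0. The concentrated side is the cathode; the cell reaction moves Pb²⁺ from high to low concentration with n = 2.
Q = [Pb²⁺]_dilute/[Pb²⁺]_conc = 1.2 × 10^-4/0.0055 = 0.0218.
E = 0 − (0.0592/2) log Q = −(0.0592/2)(-1.661) = 0.0492 V.

0.049 V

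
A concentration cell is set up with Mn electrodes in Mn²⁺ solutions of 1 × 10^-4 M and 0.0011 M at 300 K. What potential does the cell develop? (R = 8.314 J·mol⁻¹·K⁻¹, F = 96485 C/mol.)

0.031 V

Both half-cells are Mn²⁺/Mn, so E°_cell = 0. The concentrated side is the cathode; the cell reaction moves Mn²⁺ from high to low concentration with n = 2.
Q = [Mn²⁺]_dilute/[Mn²⁺]_conc = 1 × 10^-4/0.0011 = 0.0909.
E = 0 − (RT/nF) ln Q = −((8.314×300)/(2×96485))(-2.398) = 0.0310 V.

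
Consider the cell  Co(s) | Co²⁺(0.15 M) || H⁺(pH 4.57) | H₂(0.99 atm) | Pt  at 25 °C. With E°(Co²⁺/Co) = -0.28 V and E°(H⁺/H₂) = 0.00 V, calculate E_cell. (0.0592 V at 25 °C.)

The hydrogen couple is the cathode, so E°_cell = 0.28 V; n = 2.
[H⁺] = 10^(−4.57) = 2.7 × 10^-5 M, and Q = [Co²⁺]·P(H₂) / [H⁺]^2 = 2.05 × 10^8.
E = E° − (0.0592/2) log Q = 0.28 − (0.0592/2)(8.312) = 0.034 V.

0.034 V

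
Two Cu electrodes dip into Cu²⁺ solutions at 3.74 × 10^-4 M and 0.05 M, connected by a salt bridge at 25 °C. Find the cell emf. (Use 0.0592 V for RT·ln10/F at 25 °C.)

0.063 V

Both half-cells are Cu²⁺/Cu, so E°_cell = 0. The concentrated side is the cathode; the cell reaction moves Cu²⁺ from high to low concentration with n = 2.
Q = [Cu²⁺]_dilute/[Cu²⁺]_conc = 3.74 × 10^-4/0.05 = 0.00748.
E = 0 − (0.0592/2) log Q = −(0.0592/2)(-2.126) = 0.0629 V.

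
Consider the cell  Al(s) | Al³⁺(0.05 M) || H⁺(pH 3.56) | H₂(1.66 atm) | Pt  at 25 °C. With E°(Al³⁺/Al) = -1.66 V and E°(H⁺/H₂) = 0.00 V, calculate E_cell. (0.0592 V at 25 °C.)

1.47 V

The hydrogen couple is the cathode, so E°_cell = 1.66 V; n = 6.
[H⁺] = 10^(−3.56) = 2.8 × 10^-4 M, and Q = [Al³⁺]^2·P(H₂)^3 / [H⁺]^6 = 2.62 × 10^19.
E = E° − (0.0592/6) log Q = 1.66 − (0.0592/6)(19.418) = 1.468 V.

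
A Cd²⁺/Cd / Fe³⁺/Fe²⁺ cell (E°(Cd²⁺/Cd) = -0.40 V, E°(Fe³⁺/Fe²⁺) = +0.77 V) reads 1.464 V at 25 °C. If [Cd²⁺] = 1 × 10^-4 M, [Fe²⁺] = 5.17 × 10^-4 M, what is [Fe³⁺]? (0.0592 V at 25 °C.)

0.48 M

From the Nernst equation, log Q = n(E° − E)/0.0592 = 2(1.17 − 1.464)/0.0592 = -9.932, so Q = 1.17 × 10^-10.
With Q = [Cd²⁺]·[Fe²⁺]^2/[Fe³⁺]^2 and the known concentrations, [Fe³⁺]^2 in the denominator gives [Fe³⁺] = 0.48 M.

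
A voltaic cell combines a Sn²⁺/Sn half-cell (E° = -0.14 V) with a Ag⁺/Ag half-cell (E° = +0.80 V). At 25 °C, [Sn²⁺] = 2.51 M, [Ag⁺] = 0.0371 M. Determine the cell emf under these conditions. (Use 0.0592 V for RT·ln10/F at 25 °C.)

0.843 V

The Ag⁺/Ag couple has the higher reduction potential and acts as the cathode, so E°_cell = +0.80 − (-0.14) = 0.94 V.
Balancing electrons gives n = 2; the reaction quotient is Q = [Sn²⁺]/[Ag⁺]^2 = 1820.
At 25 °C, E = E° − (0.0592/n) log Q = 0.94 − (0.0592/2)(3.261) = 0.940 − 0.097 = 0.843 V.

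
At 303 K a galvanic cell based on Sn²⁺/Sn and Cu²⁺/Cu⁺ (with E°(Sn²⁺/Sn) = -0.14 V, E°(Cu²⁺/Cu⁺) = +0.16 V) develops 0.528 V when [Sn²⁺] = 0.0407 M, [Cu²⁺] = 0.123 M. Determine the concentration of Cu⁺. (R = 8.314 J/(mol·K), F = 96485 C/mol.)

From the Nernst equation, ln Q = nF(E° − E)/RT = 2×96485×(0.30 − 0.528)/(8.314×303) = -17.465, so Q = 2.6 × 10^-8.
With Q = [Sn²⁺]·[Cu⁺]^2/[Cu²⁺]^2 and the known concentrations, [Cu⁺]^2 in the numerator gives [Cu⁺] = 9.8 × 10^-5 M.

9.8 × 10^-5 M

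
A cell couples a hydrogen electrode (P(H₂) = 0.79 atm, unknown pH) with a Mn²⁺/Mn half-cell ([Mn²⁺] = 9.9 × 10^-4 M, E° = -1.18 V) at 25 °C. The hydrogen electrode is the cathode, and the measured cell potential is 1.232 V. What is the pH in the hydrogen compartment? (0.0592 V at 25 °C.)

E°_cell = 1.18 V and n = 2.
log Q = n(E° − E)/0.0592 = 2×(1.18 − 1.232)/0.0592 = -1.757.
With Q = [Mn²⁺]·P(H₂) / [H⁺]^2, solving for [H⁺] gives log[H⁺] = -0.675, so pH = 0.67.

pH = 0.67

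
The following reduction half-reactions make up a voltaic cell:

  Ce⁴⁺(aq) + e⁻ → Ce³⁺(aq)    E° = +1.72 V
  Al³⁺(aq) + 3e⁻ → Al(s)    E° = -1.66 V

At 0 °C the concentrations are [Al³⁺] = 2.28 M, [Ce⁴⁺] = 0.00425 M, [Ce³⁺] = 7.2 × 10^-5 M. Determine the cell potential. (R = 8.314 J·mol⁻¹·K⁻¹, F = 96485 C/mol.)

3.47 V

The Ce⁴⁺/Ce³⁺ couple has the higher reduction potential and acts as the cathode, so E°_cell = +1.72 − (-1.66) = 3.38 V.
Balancing electrons gives n = 3; the reaction quotient is Q = [Al³⁺]·[Ce³⁺]^3/[Ce⁴⁺]^3 = 1.11 × 10^-5.
E = E° − (RT/nF) ln Q = 3.38 − (8.314×273)/(3×96485) × (-11.410) = 3.380 + 0.089 = 3.469 V.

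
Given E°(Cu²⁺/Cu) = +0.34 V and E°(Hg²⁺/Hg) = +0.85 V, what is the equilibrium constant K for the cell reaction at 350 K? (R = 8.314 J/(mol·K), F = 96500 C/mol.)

4.9 × 10^14

E°_cell = +0.85 − (+0.34) = 0.51 V, with n = 2 electrons transferred.
At equilibrium E = 0, so the Nernst equation gives ln K = nFE°/RT = (2)(96500)(0.51)/((8.314)(350)) = 33.83.
K = e^33.83 = 4.9 × 10^14.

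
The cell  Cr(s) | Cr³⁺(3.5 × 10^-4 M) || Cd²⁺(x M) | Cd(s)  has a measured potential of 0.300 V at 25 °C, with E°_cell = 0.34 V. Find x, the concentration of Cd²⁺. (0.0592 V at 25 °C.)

From the Nernst equation, log Q = n(E° − E)/0.0592 = 6(0.34 − 0.300)/0.0592 = 4.054, so Q = 1.13 × 10^4.
With Q = [Cr³⁺]^2/[Cd²⁺]^3 and the known concentrations, [Cd²⁺]^3 in the denominator gives [Cd²⁺] = 2.2 × 10^-4 M.

2.2 × 10^-4 M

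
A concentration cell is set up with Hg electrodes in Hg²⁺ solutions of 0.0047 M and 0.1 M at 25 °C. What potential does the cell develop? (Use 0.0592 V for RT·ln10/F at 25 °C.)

0.039 V

Both half-cells are Hg²⁺/Hg, so E°_cell = 0. The concentrated side is the cathode; the cell reaction moves Hg²⁺ from high to low concentration with n = 2.
Q = [Hg²⁺]_dilute/[Hg²⁺]_conc = 0.0047/0.1 = 0.0470.
E = 0 − (0.0592/2) log Q = −(0.0592/2)(-1.328) = 0.0393 V.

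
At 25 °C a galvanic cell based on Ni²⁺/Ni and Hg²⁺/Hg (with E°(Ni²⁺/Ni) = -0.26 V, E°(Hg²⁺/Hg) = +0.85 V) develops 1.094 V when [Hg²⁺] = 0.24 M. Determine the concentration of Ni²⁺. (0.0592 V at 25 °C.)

From the Nernst equation, log Q = n(E° − E)/0.0592 = 2(1.11 − 1.094)/0.0592 = 0.541, so Q = 3.47.
With Q = [Ni²⁺]/[Hg²⁺] and the known concentrations, [Ni²⁺] in the numerator gives [Ni²⁺] = 0.83 M.

0.83 M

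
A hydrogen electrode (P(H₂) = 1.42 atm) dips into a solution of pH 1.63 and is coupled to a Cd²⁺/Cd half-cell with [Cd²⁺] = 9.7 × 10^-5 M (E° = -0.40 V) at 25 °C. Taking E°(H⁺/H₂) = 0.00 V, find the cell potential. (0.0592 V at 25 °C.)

The hydrogen couple is the cathode, so E°_cell = 0.40 V; n = 2.
[H⁺] = 10^(−1.63) = 0.023 M, and Q = [Cd²⁺]·P(H₂) / [H⁺]^2 = 0.251.
E = E° − (0.0592/2) log Q = 0.40 − (0.0592/2)(-0.601) = 0.418 V.

0.42 V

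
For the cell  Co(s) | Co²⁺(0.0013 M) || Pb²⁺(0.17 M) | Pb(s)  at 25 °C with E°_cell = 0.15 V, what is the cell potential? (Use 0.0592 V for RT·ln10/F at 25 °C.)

Balancing electrons gives n = 2; the reaction quotient is Q = [Co²⁺]/[Pb²⁺] = 0.00765.
At 25 °C, E = E° − (0.0592/n) log Q = 0.15 − (0.0592/2)(-2.117) = 0.150 + 0.063 = 0.213 V.

0.213 V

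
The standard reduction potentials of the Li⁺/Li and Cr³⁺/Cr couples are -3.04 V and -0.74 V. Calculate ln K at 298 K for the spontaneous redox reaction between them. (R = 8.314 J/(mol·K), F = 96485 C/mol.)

ln K = 268.7

E°_cell = -0.74 − (-3.04) = 2.30 V, with n = 3 electrons transferred.
At equilibrium E = 0, so the Nernst equation gives ln K = nFE°/RT = (3)(96485)(2.30)/((8.314)(298)) = 268.71.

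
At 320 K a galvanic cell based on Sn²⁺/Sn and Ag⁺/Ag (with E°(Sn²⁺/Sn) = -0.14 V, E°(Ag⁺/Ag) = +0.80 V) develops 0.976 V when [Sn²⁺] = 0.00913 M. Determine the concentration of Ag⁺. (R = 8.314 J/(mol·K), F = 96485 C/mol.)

From the Nernst equation, ln Q = nF(E° − E)/RT = 2×96485×(0.94 − 0.976)/(8.314×320) = -2.611, so Q = 0.0734.
With Q = [Sn²⁺]/[Ag⁺]^2 and the known concentrations, [Ag⁺]^2 in the denominator gives [Ag⁺] = 0.35 M.

0.35 M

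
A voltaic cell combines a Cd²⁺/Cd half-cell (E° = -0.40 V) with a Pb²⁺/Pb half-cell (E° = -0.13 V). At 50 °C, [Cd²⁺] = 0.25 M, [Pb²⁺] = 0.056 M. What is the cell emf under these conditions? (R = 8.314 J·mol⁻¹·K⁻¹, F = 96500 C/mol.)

0.249 V

The Pb²⁺/Pb couple has the higher reduction potential and acts as the cathode, so E°_cell = -0.13 − (-0.40) = 0.27 V.
Balancing electrons gives n = 2; the reaction quotient is Q = [Cd²⁺]/[Pb²⁺] = 4.46.
E = E° − (RT/nF) ln Q = 0.27 − (8.314×323)/(2×96500) × (1.496) = 0.270 − 0.021 = 0.249 V.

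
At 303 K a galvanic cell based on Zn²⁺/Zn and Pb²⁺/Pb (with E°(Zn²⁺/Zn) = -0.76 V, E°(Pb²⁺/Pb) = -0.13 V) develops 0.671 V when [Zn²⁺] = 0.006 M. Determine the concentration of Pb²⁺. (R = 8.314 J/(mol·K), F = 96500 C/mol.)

From the Nernst equation, ln Q = nF(E° − E)/RT = 2×96500×(0.63 − 0.671)/(8.314×303) = -3.141, so Q = 0.0432.
With Q = [Zn²⁺]/[Pb²⁺] and the known concentrations, [Pb²⁺] in the denominator gives [Pb²⁺] = 0.14 M.

0.14 M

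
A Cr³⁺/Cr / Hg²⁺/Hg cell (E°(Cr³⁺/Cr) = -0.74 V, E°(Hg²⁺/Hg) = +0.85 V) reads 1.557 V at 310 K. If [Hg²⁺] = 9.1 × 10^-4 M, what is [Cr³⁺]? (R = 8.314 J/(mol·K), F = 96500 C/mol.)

From the Nernst equation, ln Q = nF(E° − E)/RT = 6×96500×(1.59 − 1.557)/(8.314×310) = 7.413, so Q = 1660.
With Q = [Cr³⁺]^2/[Hg²⁺]^3 and the known concentrations, [Cr³⁺]^2 in the numerator gives [Cr³⁺] = 0.0011 M.

0.0011 M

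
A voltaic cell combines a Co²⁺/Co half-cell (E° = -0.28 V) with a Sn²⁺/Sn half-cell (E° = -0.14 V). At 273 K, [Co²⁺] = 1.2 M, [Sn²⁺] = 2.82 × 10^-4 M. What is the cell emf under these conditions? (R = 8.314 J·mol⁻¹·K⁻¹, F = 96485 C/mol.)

The Sn²⁺/Sn couple has the higher reduction potential and acts as the cathode, so E°_cell = -0.14 − (-0.28) = 0.14 V.
Balancing electrons gives n = 2; the reaction quotient is Q = [Co²⁺]/[Sn²⁺] = 4260.
E = E° − (RT/nF) ln Q = 0.14 − (8.314×273)/(2×96485) × (8.356) = 0.140 − 0.098 = 0.042 V.

0.042 V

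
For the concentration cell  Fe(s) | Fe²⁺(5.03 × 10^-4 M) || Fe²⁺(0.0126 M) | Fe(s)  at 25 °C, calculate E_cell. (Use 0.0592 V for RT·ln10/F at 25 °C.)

0.041 V

Both half-cells are Fe²⁺/Fe, so E°_cell = 0. The concentrated side is the cathode; the cell reaction moves Fe²⁺ from high to low concentration with n = 2.
Q = [Fe²⁺]_dilute/[Fe²⁺]_conc = 5.03 × 10^-4/0.0126 = 0.0399.
E = 0 − (0.0592/2) log Q = −(0.0592/2)(-1.399) = 0.0414 V.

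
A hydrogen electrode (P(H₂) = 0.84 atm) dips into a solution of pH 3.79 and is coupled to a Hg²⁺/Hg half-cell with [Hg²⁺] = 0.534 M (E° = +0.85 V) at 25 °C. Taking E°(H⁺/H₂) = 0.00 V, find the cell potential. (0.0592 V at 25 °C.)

1.06 V

The Hg²⁺/Hg couple is the cathode, so E°_cell = 0.85 V; n = 2.
[H⁺] = 10^(−3.79) = 1.6 × 10^-4 M, and Q = [H⁺]^2 / ([Hg²⁺]·P(H₂)) = 5.86 × 10^-8.
E = E° − (0.0592/2) log Q = 0.85 − (0.0592/2)(-7.232) = 1.064 V.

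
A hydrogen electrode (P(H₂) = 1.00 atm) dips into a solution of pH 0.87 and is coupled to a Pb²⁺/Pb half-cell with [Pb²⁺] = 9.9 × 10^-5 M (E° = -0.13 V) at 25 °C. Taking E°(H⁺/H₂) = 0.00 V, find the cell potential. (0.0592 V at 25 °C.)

0.20 V

The hydrogen couple is the cathode, so E°_cell = 0.13 V; n = 2.
[H⁺] = 10^(−0.87) = 0.13 M, and Q = [Pb²⁺]·P(H₂) / [H⁺]^2 = 0.00544.
E = E° − (0.0592/2) log Q = 0.13 − (0.0592/2)(-2.264) = 0.197 V.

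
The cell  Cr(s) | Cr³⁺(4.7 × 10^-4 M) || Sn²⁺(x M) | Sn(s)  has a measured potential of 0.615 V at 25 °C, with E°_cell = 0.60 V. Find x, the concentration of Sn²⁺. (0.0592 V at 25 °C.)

From the Nernst equation, log Q = n(E° − E)/0.0592 = 6(0.60 − 0.615)/0.0592 = -1.520, so Q = 0.0302.
With Q = [Cr³⁺]^2/[Sn²⁺]^3 and the known concentrations, [Sn²⁺]^3 in the denominator gives [Sn²⁺] = 0.019 M.

0.019 M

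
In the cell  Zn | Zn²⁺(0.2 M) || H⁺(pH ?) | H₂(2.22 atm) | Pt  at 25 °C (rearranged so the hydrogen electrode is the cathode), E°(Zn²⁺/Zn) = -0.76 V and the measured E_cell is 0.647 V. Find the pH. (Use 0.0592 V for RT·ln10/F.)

E°_cell = 0.76 V and n = 2.
log Q = n(E° − E)/0.0592 = 2×(0.76 − 0.647)/0.0592 = 3.818.
With Q = [Zn²⁺]·P(H₂) / [H⁺]^2, solving for [H⁺] gives log[H⁺] = -2.085, so pH = 2.09.

pH = 2.09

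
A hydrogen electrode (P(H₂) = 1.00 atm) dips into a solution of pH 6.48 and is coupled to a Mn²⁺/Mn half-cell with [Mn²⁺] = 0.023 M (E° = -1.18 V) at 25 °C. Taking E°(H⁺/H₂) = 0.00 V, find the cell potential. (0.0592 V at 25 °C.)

0.84 V

The hydrogen couple is the cathode, so E°_cell = 1.18 V; n = 2.
[H⁺] = 10^(−6.48) = 3.3 × 10^-7 M, and Q = [Mn²⁺]·P(H₂) / [H⁺]^2 = 2.1 × 10^11.
E = E° − (0.0592/2) log Q = 1.18 − (0.0592/2)(11.322) = 0.845 V.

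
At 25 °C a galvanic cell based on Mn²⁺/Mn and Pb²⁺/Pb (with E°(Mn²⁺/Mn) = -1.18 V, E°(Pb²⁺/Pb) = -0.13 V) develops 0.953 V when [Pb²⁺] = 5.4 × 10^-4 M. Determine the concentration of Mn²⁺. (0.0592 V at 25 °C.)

1.0 M

From the Nernst equation, log Q = n(E° − E)/0.0592 = 2(1.05 − 0.953)/0.0592 = 3.277, so Q = 1890.
With Q = [Mn²⁺]/[Pb²⁺] and the known concentrations, [Mn²⁺] in the numerator gives [Mn²⁺] = 1.0 M.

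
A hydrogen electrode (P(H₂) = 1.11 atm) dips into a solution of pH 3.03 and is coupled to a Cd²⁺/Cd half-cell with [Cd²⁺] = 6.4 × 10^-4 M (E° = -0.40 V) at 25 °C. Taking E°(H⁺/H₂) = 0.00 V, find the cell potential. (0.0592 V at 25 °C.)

The hydrogen couple is the cathode, so E°_cell = 0.40 V; n = 2.
[H⁺] = 10^(−3.03) = 9.3 × 10^-4 M, and Q = [Cd²⁺]·P(H₂) / [H⁺]^2 = 816.
E = E° − (0.0592/2) log Q = 0.40 − (0.0592/2)(2.912) = 0.314 V.

0.31 V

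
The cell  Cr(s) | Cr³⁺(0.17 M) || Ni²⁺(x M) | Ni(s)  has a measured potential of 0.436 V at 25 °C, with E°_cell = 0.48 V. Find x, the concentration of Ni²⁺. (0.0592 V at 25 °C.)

0.01 M

From the Nernst equation, log Q = n(E° − E)/0.0592 = 6(0.48 − 0.436)/0.0592 = 4.459, so Q = 2.88 × 10^4.
With Q = [Cr³⁺]^2/[Ni²⁺]^3 and the known concentrations, [Ni²⁺]^3 in the denominator gives [Ni²⁺] = 0.01 M.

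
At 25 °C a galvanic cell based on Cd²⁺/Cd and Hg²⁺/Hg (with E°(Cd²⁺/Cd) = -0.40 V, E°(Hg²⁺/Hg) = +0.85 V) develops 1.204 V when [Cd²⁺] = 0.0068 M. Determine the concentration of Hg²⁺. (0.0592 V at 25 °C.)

From the Nernst equation, log Q = n(E° − E)/0.0592 = 2(1.25 − 1.204)/0.0592 = 1.554, so Q = 35.8.
With Q = [Cd²⁺]/[Hg²⁺] and the known concentrations, [Hg²⁺] in the denominator gives [Hg²⁺] = 1.9 × 10^-4 M.

1.9 × 10^-4 M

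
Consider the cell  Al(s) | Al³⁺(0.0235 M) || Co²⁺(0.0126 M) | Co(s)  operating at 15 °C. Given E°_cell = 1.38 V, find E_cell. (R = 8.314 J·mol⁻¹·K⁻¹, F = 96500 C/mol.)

1.36 V

Balancing electrons gives n = 6; the reaction quotient is Q = [Al³⁺]^2/[Co²⁺]^3 = 276.
E = E° − (RT/nF) ln Q = 1.38 − (8.314×288)/(6×96500) × (5.621) = 1.380 − 0.023 = 1.357 V.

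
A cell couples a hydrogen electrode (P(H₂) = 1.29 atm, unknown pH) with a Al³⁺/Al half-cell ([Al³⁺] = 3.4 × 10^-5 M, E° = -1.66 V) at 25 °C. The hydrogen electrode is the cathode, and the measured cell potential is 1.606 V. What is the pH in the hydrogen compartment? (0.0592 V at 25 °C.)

E°_cell = 1.66 V and n = 6.
log Q = n(E° − E)/0.0592 = 6×(1.66 − 1.606)/0.0592 = 5.473.
With Q = [Al³⁺]^2·P(H₂)^3 / [H⁺]^6, solving for [H⁺] gives log[H⁺] = -2.346, so pH = 2.35.

pH = 2.35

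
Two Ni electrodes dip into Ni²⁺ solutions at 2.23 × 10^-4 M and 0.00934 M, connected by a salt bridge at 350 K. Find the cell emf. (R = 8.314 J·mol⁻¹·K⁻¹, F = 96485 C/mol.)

0.056 V

Both half-cells are Ni²⁺/Ni, so E°_cell = 0. The concentrated side is the cathode; the cell reaction moves Ni²⁺ from high to low concentration with n = 2.
Q = [Ni²⁺]_dilute/[Ni²⁺]_conc = 2.23 × 10^-4/0.00934 = 0.0239.
E = 0 − (RT/nF) ln Q = −((8.314×350)/(2×96485))(-3.735) = 0.0563 V.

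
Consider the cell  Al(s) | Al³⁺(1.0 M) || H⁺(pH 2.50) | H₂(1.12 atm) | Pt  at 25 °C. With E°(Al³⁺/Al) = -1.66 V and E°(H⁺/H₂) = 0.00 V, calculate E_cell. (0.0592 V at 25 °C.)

1.51 V

The hydrogen couple is the cathode, so E°_cell = 1.66 V; n = 6.
[H⁺] = 10^(−2.50) = 0.0032 M, and Q = [Al³⁺]^2·P(H₂)^3 / [H⁺]^6 = 1.4 × 10^15.
E = E° − (0.0592/6) log Q = 1.66 − (0.0592/6)(15.148) = 1.511 V.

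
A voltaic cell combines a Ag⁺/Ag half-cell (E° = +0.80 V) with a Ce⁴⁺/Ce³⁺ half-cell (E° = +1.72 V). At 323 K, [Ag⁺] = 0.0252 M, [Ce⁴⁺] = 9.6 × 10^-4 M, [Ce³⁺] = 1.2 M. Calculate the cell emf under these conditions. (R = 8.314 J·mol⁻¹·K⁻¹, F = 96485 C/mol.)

The Ce⁴⁺/Ce³⁺ couple has the higher reduction potential and acts as the cathode, so E°_cell = +1.72 − (+0.80) = 0.92 V.
Balancing electrons gives n = 1; the reaction quotient is Q = [Ag⁺]·[Ce³⁺]/[Ce⁴⁺] = 31.5.
E = E° − (RT/nF) ln Q = 0.92 − (8.314×323)/(1×96485) × (3.450) = 0.920 − 0.096 = 0.824 V.

0.824 V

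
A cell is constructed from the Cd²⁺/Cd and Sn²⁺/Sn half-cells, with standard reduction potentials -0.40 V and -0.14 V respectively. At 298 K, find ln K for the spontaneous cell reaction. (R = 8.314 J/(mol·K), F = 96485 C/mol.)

E°_cell = -0.14 − (-0.40) = 0.26 V, with n = 2 electrons transferred.
At equilibrium E = 0, so the Nernst equation gives ln K = nFE°/RT = (2)(96485)(0.26)/((8.314)(298)) = 20.25.

ln K = 20.3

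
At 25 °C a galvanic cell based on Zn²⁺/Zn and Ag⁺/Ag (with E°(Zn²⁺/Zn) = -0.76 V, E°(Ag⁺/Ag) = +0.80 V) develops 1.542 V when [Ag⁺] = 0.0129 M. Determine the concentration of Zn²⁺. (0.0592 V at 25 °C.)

6.7 × 10^-4 M

From the Nernst equation, log Q = n(E° − E)/0.0592 = 2(1.56 − 1.542)/0.0592 = 0.608, so Q = 4.06.
With Q = [Zn²⁺]/[Ag⁺]^2 and the known concentrations, [Zn²⁺] in the numerator gives [Zn²⁺] = 6.7 × 10^-4 M.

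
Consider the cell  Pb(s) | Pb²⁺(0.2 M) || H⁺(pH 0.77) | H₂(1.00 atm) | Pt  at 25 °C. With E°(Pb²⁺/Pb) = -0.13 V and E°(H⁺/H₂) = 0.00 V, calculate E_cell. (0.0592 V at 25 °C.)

The hydrogen couple is the cathode, so E°_cell = 0.13 V; n = 2.
[H⁺] = 10^(−0.77) = 0.17 M, and Q = [Pb²⁺]·P(H₂) / [H⁺]^2 = 6.93.
E = E° − (0.0592/2) log Q = 0.13 − (0.0592/2)(0.841) = 0.105 V.

0.11 V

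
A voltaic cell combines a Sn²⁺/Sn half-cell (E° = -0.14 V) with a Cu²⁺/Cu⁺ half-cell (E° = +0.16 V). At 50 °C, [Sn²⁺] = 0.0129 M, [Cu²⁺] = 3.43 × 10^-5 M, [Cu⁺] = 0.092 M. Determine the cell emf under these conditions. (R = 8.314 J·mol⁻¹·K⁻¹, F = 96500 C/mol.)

0.141 V

The Cu²⁺/Cu⁺ couple has the higher reduction potential and acts as the cathode, so E°_cell = +0.16 − (-0.14) = 0.30 V.
Balancing electrons gives n = 2; the reaction quotient is Q = [Sn²⁺]·[Cu⁺]^2/[Cu²⁺]^2 = 9.28 × 10^4.
E = E° − (RT/nF) ln Q = 0.30 − (8.314×323)/(2×96500) × (11.438) = 0.300 − 0.159 = 0.141 V.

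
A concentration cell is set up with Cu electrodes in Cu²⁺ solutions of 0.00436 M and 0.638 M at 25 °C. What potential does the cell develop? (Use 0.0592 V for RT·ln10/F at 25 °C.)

Both half-cells are Cu²⁺/Cu, so E°_cell = 0. The concentrated side is the cathode; the cell reaction moves Cu²⁺ from high to low concentration with n = 2.
Q = [Cu²⁺]_dilute/[Cu²⁺]_conc = 0.00436/0.638 = 0.00683.
E = 0 − (0.0592/2) log Q = −(0.0592/2)(-2.165) = 0.0641 V.

0.064 V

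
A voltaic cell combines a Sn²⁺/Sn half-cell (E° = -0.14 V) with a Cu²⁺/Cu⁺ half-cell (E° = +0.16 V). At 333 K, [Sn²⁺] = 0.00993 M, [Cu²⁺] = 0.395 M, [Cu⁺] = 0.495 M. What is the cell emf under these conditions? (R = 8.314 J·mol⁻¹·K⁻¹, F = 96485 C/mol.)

The Cu²⁺/Cu⁺ couple has the higher reduction potential and acts as the cathode, so E°_cell = +0.16 − (-0.14) = 0.30 V.
Balancing electrons gives n = 2; the reaction quotient is Q = [Sn²⁺]·[Cu⁺]^2/[Cu²⁺]^2 = 0.0156.
E = E° − (RT/nF) ln Q = 0.30 − (8.314×333)/(2×96485) × (-4.161) = 0.300 + 0.060 = 0.360 V.

0.360 V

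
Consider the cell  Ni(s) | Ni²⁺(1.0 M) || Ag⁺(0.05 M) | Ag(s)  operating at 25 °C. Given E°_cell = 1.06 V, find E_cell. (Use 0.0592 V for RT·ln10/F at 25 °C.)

Balancing electrons gives n = 2; the reaction quotient is Q = [Ni²⁺]/[Ag⁺]^2 = 400.
At 25 °C, E = E° − (0.0592/n) log Q = 1.06 − (0.0592/2)(2.602) = 1.060 − 0.077 = 0.983 V.

0.983 V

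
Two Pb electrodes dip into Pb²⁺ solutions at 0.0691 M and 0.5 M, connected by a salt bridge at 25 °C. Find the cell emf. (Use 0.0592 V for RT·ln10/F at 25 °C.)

0.025 V

Both half-cells are Pb²⁺/Pb, so E°_cell = 0. The concentrated side is the cathode; the cell reaction moves Pb²⁺ from high to low concentration with n = 2.
Q = [Pb²⁺]_dilute/[Pb²⁺]_conc = 0.0691/0.5 = 0.138.
E = 0 − (0.0592/2) log Q = −(0.0592/2)(-0.859) = 0.0254 V.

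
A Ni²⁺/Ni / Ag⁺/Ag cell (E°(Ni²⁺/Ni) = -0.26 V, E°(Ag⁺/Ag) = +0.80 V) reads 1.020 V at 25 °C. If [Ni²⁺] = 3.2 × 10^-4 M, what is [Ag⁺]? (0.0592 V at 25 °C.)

0.0038 M

From the Nernst equation, log Q = n(E° − E)/0.0592 = 2(1.06 − 1.020)/0.0592 = 1.351, so Q = 22.5.
With Q = [Ni²⁺]/[Ag⁺]^2 and the known concentrations, [Ag⁺]^2 in the denominator gives [Ag⁺] = 0.0038 M.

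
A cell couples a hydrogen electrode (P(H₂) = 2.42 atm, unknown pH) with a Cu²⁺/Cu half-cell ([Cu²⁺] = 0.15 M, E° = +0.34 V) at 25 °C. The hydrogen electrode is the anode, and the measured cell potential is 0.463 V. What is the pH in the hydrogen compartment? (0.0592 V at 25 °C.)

pH = 2.30

E°_cell = 0.34 V and n = 2.
log Q = n(E° − E)/0.0592 = 2×(0.34 − 0.463)/0.0592 = -4.155.
With Q = [H⁺]^2 / ([Cu²⁺]·P(H₂)), solving for [H⁺] gives log[H⁺] = -2.298, so pH = 2.30.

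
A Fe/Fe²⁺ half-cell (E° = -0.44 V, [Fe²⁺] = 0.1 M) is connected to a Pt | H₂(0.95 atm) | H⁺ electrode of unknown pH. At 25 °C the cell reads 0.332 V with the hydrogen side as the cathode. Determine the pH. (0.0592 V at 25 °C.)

pH = 2.34

E°_cell = 0.44 V and n = 2.
log Q = n(E° − E)/0.0592 = 2×(0.44 − 0.332)/0.0592 = 3.649.
With Q = [Fe²⁺]·P(H₂) / [H⁺]^2, solving for [H⁺] gives log[H⁺] = -2.335, so pH = 2.34.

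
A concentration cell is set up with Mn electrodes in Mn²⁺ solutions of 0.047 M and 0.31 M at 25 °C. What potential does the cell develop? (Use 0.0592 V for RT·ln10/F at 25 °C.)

Both half-cells are Mn²⁺/Mn, so E°_cell = 0. The concentrated side is the cathode; the cell reaction moves Mn²⁺ from high to low concentration with n = 2.
Q = [Mn²⁺]_dilute/[Mn²⁺]_conc = 0.047/0.31 = 0.152.
E = 0 − (0.0592/2) log Q = −(0.0592/2)(-0.819) = 0.0242 V.

0.024 V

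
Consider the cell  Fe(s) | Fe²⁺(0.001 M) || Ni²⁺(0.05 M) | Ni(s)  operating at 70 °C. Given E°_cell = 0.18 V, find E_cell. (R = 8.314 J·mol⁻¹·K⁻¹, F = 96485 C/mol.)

Balancing electrons gives n = 2; the reaction quotient is Q = [Fe²⁺]/[Ni²⁺] = 0.0200.
E = E° − (RT/nF) ln Q = 0.18 − (8.314×343)/(2×96485) × (-3.912) = 0.180 + 0.058 = 0.238 V.

0.238 V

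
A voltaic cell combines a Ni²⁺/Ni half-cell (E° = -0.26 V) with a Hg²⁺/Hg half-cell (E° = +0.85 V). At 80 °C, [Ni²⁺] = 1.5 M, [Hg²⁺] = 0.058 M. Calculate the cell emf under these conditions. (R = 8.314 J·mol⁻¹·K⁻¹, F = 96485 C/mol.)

The Hg²⁺/Hg couple has the higher reduction potential and acts as the cathode, so E°_cell = +0.85 − (-0.26) = 1.11 V.
Balancing electrons gives n = 2; the reaction quotient is Q = [Ni²⁺]/[Hg²⁺] = 25.9.
E = E° − (RT/nF) ln Q = 1.11 − (8.314×353)/(2×96485) × (3.253) = 1.110 − 0.049 = 1.061 V.

1.06 V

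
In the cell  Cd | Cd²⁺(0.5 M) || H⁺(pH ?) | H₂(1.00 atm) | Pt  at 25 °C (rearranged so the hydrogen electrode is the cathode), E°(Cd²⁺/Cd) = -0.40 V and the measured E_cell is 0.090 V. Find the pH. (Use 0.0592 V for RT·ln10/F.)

pH = 5.39

E°_cell = 0.40 V and n = 2.
log Q = n(E° − E)/0.0592 = 2×(0.40 − 0.090)/0.0592 = 10.473.
With Q = [Cd²⁺]·P(H₂) / [H⁺]^2, solving for [H⁺] gives log[H⁺] = -5.387, so pH = 5.39.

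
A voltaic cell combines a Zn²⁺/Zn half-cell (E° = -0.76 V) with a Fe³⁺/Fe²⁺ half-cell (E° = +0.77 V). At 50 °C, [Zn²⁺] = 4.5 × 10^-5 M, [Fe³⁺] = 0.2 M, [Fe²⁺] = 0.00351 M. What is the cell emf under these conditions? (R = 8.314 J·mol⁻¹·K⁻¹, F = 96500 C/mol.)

1.78 V

The Fe³⁺/Fe²⁺ couple has the higher reduction potential and acts as the cathode, so E°_cell = +0.77 − (-0.76) = 1.53 V.
Balancing electrons gives n = 2; the reaction quotient is Q = [Zn²⁺]·[Fe²⁺]^2/[Fe³⁺]^2 = 1.39 × 10^-8.
E = E° − (RT/nF) ln Q = 1.53 − (8.314×323)/(2×96500) × (-18.094) = 1.530 + 0.252 = 1.782 V.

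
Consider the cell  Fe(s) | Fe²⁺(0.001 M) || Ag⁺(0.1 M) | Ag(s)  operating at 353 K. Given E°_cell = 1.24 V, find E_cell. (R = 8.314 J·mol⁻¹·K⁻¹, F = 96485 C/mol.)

1.28 V

Balancing electrons gives n = 2; the reaction quotient is Q = [Fe²⁺]/[Ag⁺]^2 = 0.100.
E = E° − (RT/nF) ln Q = 1.24 − (8.314×353)/(2×96485) × (-2.303) = 1.240 + 0.035 = 1.275 V.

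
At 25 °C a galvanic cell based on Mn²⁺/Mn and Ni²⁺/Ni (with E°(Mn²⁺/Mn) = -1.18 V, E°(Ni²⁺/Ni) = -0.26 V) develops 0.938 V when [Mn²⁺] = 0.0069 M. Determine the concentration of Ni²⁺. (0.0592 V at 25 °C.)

From the Nernst equation, log Q = n(E° − E)/0.0592 = 2(0.92 − 0.938)/0.0592 = -0.608, so Q = 0.247.
With Q = [Mn²⁺]/[Ni²⁺] and the known concentrations, [Ni²⁺] in the denominator gives [Ni²⁺] = 0.028 M.

0.028 M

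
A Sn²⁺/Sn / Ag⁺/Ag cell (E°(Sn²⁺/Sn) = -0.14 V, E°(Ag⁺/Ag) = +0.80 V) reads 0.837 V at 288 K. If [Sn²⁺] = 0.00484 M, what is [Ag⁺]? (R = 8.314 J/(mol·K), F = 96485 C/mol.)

From the Nernst equation, ln Q = nF(E° − E)/RT = 2×96485×(0.94 − 0.837)/(8.314×288) = 8.301, so Q = 4030.
With Q = [Sn²⁺]/[Ag⁺]^2 and the known concentrations, [Ag⁺]^2 in the denominator gives [Ag⁺] = 0.0011 M.

0.0011 M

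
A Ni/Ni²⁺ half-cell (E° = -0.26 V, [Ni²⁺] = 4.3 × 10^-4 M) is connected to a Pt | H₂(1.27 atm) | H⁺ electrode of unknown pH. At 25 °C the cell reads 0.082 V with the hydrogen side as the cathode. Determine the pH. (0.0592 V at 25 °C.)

E°_cell = 0.26 V and n = 2.
log Q = n(E° − E)/0.0592 = 2×(0.26 − 0.082)/0.0592 = 6.014.
With Q = [Ni²⁺]·P(H₂) / [H⁺]^2, solving for [H⁺] gives log[H⁺] = -4.638, so pH = 4.64.

pH = 4.64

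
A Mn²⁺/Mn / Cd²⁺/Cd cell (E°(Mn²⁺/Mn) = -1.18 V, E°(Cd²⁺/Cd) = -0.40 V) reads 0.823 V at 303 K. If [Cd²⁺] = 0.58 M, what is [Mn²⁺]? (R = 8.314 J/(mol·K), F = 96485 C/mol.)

0.022 M

From the Nernst equation, ln Q = nF(E° − E)/RT = 2×96485×(0.78 − 0.823)/(8.314×303) = -3.294, so Q = 0.0371.
With Q = [Mn²⁺]/[Cd²⁺] and the known concentrations, [Mn²⁺] in the numerator gives [Mn²⁺] = 0.022 M.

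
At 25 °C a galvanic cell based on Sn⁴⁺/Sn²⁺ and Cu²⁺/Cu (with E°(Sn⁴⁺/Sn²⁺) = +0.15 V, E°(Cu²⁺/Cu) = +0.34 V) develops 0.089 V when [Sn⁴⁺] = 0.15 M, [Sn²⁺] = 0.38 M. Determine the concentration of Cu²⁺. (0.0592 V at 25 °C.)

1.5 × 10^-4 M

From the Nernst equation, log Q = n(E° − E)/0.0592 = 2(0.19 − 0.089)/0.0592 = 3.412, so Q = 2580.
With Q = [Sn⁴⁺]/([Sn²⁺]·[Cu²⁺]) and the known concentrations, [Cu²⁺] in the denominator gives [Cu²⁺] = 1.5 × 10^-4 M.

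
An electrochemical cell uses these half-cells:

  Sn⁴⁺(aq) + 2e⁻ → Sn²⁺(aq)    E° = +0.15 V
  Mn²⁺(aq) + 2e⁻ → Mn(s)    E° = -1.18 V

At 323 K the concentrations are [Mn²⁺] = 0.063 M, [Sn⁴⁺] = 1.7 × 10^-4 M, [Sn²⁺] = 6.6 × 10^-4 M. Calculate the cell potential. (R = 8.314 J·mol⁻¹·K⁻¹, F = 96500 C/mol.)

1.35 V

The Sn⁴⁺/Sn²⁺ couple has the higher reduction potential and acts as the cathode, so E°_cell = +0.15 − (-1.18) = 1.33 V.
Balancing electrons gives n = 2; the reaction quotient is Q = [Mn²⁺]·[Sn²⁺]/[Sn⁴⁺] = 0.245.
E = E° − (RT/nF) ln Q = 1.33 − (8.314×323)/(2×96500) × (-1.408) = 1.330 + 0.020 = 1.350 V.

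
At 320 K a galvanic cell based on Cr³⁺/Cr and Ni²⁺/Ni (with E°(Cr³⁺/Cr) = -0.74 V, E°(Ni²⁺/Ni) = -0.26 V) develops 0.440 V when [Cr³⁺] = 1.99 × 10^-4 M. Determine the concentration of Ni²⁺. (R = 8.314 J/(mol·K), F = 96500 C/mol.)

1.9 × 10^-4 M

From the Nernst equation, ln Q = nF(E° − E)/RT = 6×96500×(0.48 − 0.440)/(8.314×320) = 8.705, so Q = 6030.
With Q = [Cr³⁺]^2/[Ni²⁺]^3 and the known concentrations, [Ni²⁺]^3 in the denominator gives [Ni²⁺] = 1.9 × 10^-4 M.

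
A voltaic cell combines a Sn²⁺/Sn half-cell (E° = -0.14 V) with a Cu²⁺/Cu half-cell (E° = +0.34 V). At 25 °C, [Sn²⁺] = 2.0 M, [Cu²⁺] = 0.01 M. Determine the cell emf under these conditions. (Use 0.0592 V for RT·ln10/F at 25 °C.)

The Cu²⁺/Cu couple has the higher reduction potential and acts as the cathode, so E°_cell = +0.34 − (-0.14) = 0.48 V.
Balancing electrons gives n = 2; the reaction quotient is Q = [Sn²⁺]/[Cu²⁺] = 200.
At 25 °C, E = E° − (0.0592/n) log Q = 0.48 − (0.0592/2)(2.301) = 0.480 − 0.068 = 0.412 V.

0.412 V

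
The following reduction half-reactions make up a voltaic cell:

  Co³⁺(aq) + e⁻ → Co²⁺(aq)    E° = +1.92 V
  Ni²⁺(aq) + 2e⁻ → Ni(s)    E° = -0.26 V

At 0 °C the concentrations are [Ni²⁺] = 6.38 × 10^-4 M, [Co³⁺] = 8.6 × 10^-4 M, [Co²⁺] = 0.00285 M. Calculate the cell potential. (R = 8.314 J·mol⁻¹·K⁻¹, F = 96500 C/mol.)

2.24 V

The Co³⁺/Co²⁺ couple has the higher reduction potential and acts as the cathode, so E°_cell = +1.92 − (-0.26) = 2.18 V.
Balancing electrons gives n = 2; the reaction quotient is Q = [Ni²⁺]·[Co²⁺]^2/[Co³⁺]^2 = 0.00701.
E = E° − (RT/nF) ln Q = 2.18 − (8.314×273)/(2×96500) × (-4.961) = 2.180 + 0.058 = 2.238 V.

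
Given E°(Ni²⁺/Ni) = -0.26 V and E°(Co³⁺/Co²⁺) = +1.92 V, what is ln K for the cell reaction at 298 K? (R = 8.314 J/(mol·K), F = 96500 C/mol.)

ln K = 169.8

E°_cell = +1.92 − (-0.26) = 2.18 V, with n = 2 electrons transferred.
At equilibrium E = 0, so the Nernst equation gives ln K = nFE°/RT = (2)(96500)(2.18)/((8.314)(298)) = 169.82.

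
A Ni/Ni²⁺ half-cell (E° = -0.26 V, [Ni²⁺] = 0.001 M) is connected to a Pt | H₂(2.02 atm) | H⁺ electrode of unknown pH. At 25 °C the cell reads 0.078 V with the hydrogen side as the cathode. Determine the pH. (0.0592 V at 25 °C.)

E°_cell = 0.26 V and n = 2.
log Q = n(E° − E)/0.0592 = 2×(0.26 − 0.078)/0.0592 = 6.149.
With Q = [Ni²⁺]·P(H₂) / [H⁺]^2, solving for [H⁺] gives log[H⁺] = -4.422, so pH = 4.42.

pH = 4.42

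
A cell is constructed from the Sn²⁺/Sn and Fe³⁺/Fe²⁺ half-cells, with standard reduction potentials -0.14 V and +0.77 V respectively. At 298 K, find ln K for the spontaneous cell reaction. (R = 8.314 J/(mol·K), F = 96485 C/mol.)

ln K = 70.9

E°_cell = +0.77 − (-0.14) = 0.91 V, with n = 2 electrons transferred.
At equilibrium E = 0, so the Nernst equation gives ln K = nFE°/RT = (2)(96485)(0.91)/((8.314)(298)) = 70.88.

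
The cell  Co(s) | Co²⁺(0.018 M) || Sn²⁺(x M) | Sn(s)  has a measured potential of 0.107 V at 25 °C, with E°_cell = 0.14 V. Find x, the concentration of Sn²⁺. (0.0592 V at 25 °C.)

From the Nernst equation, log Q = n(E° − E)/0.0592 = 2(0.14 − 0.107)/0.0592 = 1.115, so Q = 13.0.
With Q = [Co²⁺]/[Sn²⁺] and the known concentrations, [Sn²⁺] in the denominator gives [Sn²⁺] = 0.0014 M.

0.0014 M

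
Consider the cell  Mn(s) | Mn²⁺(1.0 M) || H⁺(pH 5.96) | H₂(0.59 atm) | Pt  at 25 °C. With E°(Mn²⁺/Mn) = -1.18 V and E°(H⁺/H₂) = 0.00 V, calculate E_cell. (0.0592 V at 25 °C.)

0.83 V

The hydrogen couple is the cathode, so E°_cell = 1.18 V; n = 2.
[H⁺] = 10^(−5.96) = 1.1 × 10^-6 M, and Q = [Mn²⁺]·P(H₂) / [H⁺]^2 = 4.91 × 10^11.
E = E° − (0.0592/2) log Q = 1.18 − (0.0592/2)(11.691) = 0.834 V.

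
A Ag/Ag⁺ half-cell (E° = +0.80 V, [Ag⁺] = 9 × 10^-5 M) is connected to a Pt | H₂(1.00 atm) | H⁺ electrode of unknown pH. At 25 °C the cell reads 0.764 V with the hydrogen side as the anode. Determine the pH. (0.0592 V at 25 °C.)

E°_cell = 0.80 V and n = 2.
log Q = n(E° − E)/0.0592 = 2×(0.80 − 0.764)/0.0592 = 1.216.
With Q = [H⁺]^2 / ([Ag⁺]^2·P(H₂)), solving for [H⁺] gives log[H⁺] = -3.438, so pH = 3.44.

pH = 3.44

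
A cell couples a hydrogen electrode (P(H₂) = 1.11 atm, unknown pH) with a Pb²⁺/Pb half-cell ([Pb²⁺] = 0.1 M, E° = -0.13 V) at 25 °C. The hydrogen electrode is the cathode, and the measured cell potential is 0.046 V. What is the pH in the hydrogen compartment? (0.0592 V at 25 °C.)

E°_cell = 0.13 V and n = 2.
log Q = n(E° − E)/0.0592 = 2×(0.13 − 0.046)/0.0592 = 2.838.
With Q = [Pb²⁺]·P(H₂) / [H⁺]^2, solving for [H⁺] gives log[H⁺] = -1.896, so pH = 1.90.

pH = 1.90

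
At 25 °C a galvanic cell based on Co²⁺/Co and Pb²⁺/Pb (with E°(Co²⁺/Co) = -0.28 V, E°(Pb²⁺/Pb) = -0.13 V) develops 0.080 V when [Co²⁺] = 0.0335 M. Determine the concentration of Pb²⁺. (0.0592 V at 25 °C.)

1.4 × 10^-4 M

From the Nernst equation, log Q = n(E° − E)/0.0592 = 2(0.15 − 0.080)/0.0592 = 2.365, so Q = 232.
With Q = [Co²⁺]/[Pb²⁺] and the known concentrations, [Pb²⁺] in the denominator gives [Pb²⁺] = 1.4 × 10^-4 M.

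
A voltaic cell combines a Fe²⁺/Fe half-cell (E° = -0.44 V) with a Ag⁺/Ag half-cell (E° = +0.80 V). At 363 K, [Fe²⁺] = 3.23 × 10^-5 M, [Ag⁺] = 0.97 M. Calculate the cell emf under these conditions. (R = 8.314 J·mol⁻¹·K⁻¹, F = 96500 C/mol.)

The Ag⁺/Ag couple has the higher reduction potential and acts as the cathode, so E°_cell = +0.80 − (-0.44) = 1.24 V.
Balancing electrons gives n = 2; the reaction quotient is Q = [Fe²⁺]/[Ag⁺]^2 = 3.43 × 10^-5.
E = E° − (RT/nF) ln Q = 1.24 − (8.314×363)/(2×96500) × (-10.280) = 1.240 + 0.161 = 1.401 V.

1.40 V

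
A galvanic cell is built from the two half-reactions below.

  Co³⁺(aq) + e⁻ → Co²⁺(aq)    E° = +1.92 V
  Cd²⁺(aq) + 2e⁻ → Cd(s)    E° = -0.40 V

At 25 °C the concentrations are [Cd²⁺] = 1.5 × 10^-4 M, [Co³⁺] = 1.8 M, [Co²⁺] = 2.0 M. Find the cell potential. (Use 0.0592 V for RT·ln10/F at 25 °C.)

The Co³⁺/Co²⁺ couple has the higher reduction potential and acts as the cathode, so E°_cell = +1.92 − (-0.40) = 2.32 V.
Balancing electrons gives n = 2; the reaction quotient is Q = [Cd²⁺]·[Co²⁺]^2/[Co³⁺]^2 = 1.85 × 10^-4.
At 25 °C, E = E° − (0.0592/n) log Q = 2.32 − (0.0592/2)(-3.732) = 2.320 + 0.110 = 2.430 V.

2.43 V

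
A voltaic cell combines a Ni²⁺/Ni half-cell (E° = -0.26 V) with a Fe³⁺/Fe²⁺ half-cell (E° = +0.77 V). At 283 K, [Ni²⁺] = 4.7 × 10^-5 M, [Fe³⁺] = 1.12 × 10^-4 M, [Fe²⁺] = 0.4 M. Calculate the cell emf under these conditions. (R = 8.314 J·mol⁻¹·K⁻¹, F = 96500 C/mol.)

0.952 V

The Fe³⁺/Fe²⁺ couple has the higher reduction potential and acts as the cathode, so E°_cell = +0.77 − (-0.26) = 1.03 V.
Balancing electrons gives n = 2; the reaction quotient is Q = [Ni²⁺]·[Fe²⁺]^2/[Fe³⁺]^2 = 599.
E = E° − (RT/nF) ln Q = 1.03 − (8.314×283)/(2×96500) × (6.396) = 1.030 − 0.078 = 0.952 V.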